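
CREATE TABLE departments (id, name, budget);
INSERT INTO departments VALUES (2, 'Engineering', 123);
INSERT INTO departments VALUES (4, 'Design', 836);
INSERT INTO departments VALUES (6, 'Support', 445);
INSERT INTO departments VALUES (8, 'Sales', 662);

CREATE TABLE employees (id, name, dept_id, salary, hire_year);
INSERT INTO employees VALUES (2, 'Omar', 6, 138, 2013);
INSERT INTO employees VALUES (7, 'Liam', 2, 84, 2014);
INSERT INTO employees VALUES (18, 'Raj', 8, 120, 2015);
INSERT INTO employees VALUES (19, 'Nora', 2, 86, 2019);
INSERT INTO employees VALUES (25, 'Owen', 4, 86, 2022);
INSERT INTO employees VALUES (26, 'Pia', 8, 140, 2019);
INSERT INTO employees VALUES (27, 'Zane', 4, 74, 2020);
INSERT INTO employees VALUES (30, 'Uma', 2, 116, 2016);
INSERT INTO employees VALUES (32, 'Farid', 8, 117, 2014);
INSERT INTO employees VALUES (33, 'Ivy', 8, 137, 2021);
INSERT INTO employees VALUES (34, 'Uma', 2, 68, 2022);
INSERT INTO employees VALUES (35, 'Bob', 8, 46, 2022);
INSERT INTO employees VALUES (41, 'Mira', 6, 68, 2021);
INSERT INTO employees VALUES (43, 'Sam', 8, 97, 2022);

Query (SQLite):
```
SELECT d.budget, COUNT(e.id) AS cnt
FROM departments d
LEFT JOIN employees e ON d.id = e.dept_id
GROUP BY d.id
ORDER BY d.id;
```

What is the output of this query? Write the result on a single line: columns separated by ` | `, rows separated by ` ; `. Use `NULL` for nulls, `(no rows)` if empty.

LEFT JOIN keeps every departments row; unmatched ones get NULL for employees columns.
Group by departments.id and compute COUNT(e.id). COUNT(col) of an all-NULL group is 0.
  2: ids {7, 19, 30, 34} → COUNT(e.id)=4
  4: ids {25, 27} → COUNT(e.id)=2
  6: ids {2, 41} → COUNT(e.id)=2
  8: ids {18, 26, 32, 33, 35, 43} → COUNT(e.id)=6

123 | 4 ; 836 | 2 ; 445 | 2 ; 662 | 6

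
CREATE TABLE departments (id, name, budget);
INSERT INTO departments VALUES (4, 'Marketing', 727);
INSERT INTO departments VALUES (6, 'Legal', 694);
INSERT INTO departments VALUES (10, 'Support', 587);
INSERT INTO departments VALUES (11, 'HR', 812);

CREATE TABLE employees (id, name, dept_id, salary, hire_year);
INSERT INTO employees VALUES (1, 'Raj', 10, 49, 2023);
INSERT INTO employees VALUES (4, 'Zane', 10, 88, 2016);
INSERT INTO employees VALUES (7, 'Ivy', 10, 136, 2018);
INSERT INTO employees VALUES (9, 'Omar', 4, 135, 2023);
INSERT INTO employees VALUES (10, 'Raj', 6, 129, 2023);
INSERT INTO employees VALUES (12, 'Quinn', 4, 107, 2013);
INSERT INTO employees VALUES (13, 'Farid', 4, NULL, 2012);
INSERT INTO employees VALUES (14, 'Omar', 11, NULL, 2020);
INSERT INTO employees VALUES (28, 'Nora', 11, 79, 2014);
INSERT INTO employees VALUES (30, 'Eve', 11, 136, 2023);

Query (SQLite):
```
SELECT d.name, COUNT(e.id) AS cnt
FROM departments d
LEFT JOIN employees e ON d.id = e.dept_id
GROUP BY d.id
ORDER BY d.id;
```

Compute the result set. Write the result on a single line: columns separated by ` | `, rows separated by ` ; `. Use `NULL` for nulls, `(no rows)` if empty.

Marketing | 3 ; Legal | 1 ; Support | 3 ; HR | 3

LEFT JOIN keeps every departments row; unmatched ones get NULL for employees columns.
Group by departments.id and compute COUNT(e.id). COUNT(col) of an all-NULL group is 0.
  4: ids {9, 12, 13} → COUNT(e.id)=3
  6: ids {10} → COUNT(e.id)=1
  10: ids {1, 4, 7} → COUNT(e.id)=3
  11: ids {14, 28, 30} → COUNT(e.id)=3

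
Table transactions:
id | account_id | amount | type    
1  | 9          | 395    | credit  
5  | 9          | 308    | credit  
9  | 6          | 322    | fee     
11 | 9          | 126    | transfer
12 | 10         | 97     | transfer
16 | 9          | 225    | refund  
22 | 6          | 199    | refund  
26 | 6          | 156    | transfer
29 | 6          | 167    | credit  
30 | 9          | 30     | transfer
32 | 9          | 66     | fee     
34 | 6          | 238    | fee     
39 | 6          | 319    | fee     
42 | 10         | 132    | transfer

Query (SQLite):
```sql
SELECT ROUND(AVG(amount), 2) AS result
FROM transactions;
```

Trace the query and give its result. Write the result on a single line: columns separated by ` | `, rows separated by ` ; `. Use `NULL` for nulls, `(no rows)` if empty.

198.57

All amount values: [395, 308, 322, 126, 97, 225, 199, 156, 167, 30, 66, 238, 319, 132].
AVG = 2780 / 14 (rounded to 2 dp).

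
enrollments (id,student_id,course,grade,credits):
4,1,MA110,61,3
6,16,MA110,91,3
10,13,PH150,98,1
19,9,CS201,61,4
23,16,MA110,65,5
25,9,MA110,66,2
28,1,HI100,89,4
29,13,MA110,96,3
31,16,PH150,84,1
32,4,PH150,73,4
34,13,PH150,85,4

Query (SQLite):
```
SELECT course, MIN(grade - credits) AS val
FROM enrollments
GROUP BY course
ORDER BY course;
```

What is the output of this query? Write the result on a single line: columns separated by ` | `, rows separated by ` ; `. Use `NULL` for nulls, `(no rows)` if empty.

For each row compute grade - credits.
Group by course; take MIN of the expression per group.
  CS201: ids {19} → MIN(grade - credits)=57
  HI100: ids {28} → MIN(grade - credits)=85
  MA110: ids {4, 6, 23, 25, 29} → MIN(grade - credits)=58
  PH150: ids {10, 31, 32, 34} → MIN(grade - credits)=69

CS201 | 57 ; HI100 | 85 ; MA110 | 58 ; PH150 | 69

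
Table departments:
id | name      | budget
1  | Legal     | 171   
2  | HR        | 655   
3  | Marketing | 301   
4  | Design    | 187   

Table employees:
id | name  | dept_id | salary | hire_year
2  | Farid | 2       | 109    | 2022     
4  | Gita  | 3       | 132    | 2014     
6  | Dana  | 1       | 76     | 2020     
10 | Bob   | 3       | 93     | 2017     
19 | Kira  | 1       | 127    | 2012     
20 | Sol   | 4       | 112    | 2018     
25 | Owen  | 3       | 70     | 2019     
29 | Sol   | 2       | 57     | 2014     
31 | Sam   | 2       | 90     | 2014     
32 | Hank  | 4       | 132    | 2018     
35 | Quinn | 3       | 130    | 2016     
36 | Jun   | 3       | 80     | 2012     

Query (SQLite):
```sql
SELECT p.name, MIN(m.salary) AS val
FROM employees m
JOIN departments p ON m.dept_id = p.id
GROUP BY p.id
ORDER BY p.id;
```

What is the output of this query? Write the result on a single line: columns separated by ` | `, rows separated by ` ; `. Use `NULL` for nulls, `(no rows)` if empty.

Join each employees row to its departments via dept_id.
Group joined rows by departments.id; compute MIN(m.salary) per group.
  1: ids {6, 19} → MIN(m.salary)=76
  2: ids {2, 29, 31} → MIN(m.salary)=57
  3: ids {4, 10, 25, 35, 36} → MIN(m.salary)=70
  4: ids {20, 32} → MIN(m.salary)=112

Legal | 76 ; HR | 57 ; Marketing | 70 ; Design | 112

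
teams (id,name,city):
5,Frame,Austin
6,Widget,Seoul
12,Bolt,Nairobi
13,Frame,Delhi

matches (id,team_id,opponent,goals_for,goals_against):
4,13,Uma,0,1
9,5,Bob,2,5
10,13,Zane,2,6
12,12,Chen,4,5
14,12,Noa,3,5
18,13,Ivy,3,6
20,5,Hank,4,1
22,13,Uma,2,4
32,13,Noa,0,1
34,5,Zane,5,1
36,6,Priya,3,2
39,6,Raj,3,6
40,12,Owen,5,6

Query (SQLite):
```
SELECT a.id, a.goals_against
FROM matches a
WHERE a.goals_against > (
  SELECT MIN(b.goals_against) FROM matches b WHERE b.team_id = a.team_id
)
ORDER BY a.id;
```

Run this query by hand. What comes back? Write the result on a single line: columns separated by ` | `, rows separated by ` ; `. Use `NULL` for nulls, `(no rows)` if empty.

9 | 5 ; 10 | 6 ; 18 | 6 ; 22 | 4 ; 39 | 6 ; 40 | 6

For each matches row a, compute MIN(goals_against) over rows sharing a.team_id.
Keep row a if a.goals_against > that per-group MIN.
  team_id=5: MIN(goals_against) = 1
  team_id=6: MIN(goals_against) = 2
  team_id=12: MIN(goals_against) = 5
  team_id=13: MIN(goals_against) = 1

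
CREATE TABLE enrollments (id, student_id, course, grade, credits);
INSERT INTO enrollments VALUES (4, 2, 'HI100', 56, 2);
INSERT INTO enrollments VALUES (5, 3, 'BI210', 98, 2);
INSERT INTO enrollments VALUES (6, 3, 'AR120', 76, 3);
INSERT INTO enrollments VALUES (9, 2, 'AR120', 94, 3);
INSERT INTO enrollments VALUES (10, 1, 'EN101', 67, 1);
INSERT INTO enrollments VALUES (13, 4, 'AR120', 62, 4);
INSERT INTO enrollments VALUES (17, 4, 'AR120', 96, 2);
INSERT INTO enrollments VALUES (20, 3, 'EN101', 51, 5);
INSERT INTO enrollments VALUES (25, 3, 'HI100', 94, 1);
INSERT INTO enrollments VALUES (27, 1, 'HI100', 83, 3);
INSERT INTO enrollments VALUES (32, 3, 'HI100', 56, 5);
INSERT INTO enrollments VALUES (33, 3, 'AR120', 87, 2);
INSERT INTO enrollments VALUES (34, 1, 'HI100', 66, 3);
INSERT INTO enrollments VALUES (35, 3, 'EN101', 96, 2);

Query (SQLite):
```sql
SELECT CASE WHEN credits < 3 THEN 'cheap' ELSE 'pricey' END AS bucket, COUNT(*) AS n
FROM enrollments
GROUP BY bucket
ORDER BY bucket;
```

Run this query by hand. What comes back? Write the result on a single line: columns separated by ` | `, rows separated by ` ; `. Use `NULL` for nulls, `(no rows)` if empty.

cheap | 7 ; pricey | 7

Bucket rows by credits < 3 → 'cheap' else 'pricey'; count each bucket.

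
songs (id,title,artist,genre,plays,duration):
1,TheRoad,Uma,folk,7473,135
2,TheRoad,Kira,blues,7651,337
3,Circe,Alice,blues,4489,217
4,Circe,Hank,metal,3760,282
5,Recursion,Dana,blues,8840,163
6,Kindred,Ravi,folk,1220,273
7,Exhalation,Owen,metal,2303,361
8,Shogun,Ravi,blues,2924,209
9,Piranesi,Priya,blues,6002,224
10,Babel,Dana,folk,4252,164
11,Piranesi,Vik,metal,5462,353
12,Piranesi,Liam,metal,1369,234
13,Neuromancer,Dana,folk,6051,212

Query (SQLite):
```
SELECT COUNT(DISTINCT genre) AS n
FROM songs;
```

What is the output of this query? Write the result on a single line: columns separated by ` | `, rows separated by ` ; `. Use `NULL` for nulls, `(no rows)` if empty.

3

Count distinct non-NULL genre values.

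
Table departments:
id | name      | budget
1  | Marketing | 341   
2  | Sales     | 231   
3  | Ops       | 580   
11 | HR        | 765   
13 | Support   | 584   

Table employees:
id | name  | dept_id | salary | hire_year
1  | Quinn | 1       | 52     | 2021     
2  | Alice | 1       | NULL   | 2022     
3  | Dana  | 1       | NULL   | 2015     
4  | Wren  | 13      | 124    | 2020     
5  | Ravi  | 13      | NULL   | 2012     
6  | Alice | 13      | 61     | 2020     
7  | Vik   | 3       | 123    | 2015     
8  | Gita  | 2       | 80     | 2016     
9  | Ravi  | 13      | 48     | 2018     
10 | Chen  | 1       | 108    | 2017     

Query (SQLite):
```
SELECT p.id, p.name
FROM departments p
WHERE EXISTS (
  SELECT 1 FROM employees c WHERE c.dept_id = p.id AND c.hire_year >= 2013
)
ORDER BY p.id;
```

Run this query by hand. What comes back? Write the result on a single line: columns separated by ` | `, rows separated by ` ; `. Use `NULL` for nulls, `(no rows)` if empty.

1 | Marketing ; 2 | Sales ; 3 | Ops ; 13 | Support

For each departments row, check whether any employees with matching dept_id has hire_year >= 2013.
Keep rows where that is true.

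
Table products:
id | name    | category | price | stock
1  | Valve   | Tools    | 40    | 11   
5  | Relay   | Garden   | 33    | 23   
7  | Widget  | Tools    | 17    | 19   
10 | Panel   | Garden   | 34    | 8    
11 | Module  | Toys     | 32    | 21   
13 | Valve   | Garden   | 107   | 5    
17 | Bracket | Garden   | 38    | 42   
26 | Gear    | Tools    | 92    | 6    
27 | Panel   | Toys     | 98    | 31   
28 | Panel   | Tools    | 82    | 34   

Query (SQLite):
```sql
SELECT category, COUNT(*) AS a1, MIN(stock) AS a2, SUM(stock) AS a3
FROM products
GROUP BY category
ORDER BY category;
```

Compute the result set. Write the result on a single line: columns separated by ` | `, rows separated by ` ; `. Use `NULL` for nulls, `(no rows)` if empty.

Garden | 4 | 5 | 78 ; Tools | 4 | 6 | 70 ; Toys | 2 | 21 | 52

Group products by category.
Per group compute: COUNT(*), MIN(stock), SUM(stock).
  Garden: ids {5, 10, 13, 17} → COUNT(*)=4, MIN(stock)=5, SUM(stock)=78
  Tools: ids {1, 7, 26, 28} → COUNT(*)=4, MIN(stock)=6, SUM(stock)=70
  Toys: ids {11, 27} → COUNT(*)=2, MIN(stock)=21, SUM(stock)=52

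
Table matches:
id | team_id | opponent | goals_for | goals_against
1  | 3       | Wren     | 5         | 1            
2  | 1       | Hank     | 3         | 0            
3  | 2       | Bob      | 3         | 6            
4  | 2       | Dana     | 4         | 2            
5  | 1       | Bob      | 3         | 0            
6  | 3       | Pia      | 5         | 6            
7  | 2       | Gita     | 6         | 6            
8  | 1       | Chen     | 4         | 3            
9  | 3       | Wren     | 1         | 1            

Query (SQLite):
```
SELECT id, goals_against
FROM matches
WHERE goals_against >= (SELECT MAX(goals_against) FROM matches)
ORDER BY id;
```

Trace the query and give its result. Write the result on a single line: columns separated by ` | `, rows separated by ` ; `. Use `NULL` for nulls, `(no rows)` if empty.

3 | 6 ; 6 | 6 ; 7 | 6

Scalar subquery: MAX(goals_against) over all matches rows = 6.
Keep rows where goals_against >= that value.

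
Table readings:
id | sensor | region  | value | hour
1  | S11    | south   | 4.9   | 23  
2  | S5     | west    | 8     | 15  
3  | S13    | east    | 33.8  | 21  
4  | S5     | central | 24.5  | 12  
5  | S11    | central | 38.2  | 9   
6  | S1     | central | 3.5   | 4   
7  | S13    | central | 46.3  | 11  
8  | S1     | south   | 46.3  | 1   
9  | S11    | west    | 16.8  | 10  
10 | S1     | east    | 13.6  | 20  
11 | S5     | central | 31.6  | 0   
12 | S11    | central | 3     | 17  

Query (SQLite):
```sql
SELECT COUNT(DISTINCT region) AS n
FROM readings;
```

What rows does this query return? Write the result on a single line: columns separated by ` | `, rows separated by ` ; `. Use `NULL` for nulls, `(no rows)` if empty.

Count distinct non-NULL region values.

4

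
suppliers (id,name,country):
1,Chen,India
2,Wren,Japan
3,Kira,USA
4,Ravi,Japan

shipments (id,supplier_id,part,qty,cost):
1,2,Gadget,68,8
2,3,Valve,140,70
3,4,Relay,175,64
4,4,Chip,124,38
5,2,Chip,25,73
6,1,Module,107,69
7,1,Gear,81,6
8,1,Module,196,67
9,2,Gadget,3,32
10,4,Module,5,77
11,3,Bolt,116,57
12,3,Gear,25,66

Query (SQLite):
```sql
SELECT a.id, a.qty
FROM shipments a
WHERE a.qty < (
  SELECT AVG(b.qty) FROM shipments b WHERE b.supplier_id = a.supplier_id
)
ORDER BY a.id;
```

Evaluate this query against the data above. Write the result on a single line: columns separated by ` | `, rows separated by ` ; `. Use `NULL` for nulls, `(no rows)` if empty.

For each shipments row a, compute AVG(qty) over rows sharing a.supplier_id.
Keep row a if a.qty < that per-group AVG.
  supplier_id=1: AVG(qty) = 128.0
  supplier_id=2: AVG(qty) = 32.0
  supplier_id=3: AVG(qty) = 93.666667
  supplier_id=4: AVG(qty) = 101.333333

5 | 25 ; 6 | 107 ; 7 | 81 ; 9 | 3 ; 10 | 5 ; 12 | 25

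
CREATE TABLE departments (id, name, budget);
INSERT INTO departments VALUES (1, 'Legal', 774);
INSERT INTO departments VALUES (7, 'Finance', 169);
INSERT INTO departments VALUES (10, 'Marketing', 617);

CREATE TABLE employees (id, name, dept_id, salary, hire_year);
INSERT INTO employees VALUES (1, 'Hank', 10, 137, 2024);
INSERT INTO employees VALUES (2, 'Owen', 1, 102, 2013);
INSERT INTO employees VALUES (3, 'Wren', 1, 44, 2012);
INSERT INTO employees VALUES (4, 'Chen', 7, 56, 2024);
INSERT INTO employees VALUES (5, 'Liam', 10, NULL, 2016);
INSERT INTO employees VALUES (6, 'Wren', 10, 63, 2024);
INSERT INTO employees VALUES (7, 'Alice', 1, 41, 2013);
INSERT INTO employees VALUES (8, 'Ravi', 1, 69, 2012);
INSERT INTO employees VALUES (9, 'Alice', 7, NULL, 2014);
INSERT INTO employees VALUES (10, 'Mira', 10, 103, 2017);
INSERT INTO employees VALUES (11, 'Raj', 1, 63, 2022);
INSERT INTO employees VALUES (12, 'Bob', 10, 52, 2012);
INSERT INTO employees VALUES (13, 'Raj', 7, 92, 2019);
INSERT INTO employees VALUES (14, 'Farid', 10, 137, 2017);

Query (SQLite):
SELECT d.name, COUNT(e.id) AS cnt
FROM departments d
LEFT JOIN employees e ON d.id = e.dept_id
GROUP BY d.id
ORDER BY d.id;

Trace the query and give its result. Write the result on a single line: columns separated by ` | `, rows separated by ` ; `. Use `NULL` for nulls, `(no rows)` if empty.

LEFT JOIN keeps every departments row; unmatched ones get NULL for employees columns.
Group by departments.id and compute COUNT(e.id). COUNT(col) of an all-NULL group is 0.
  1: ids {2, 3, 7, 8, 11} → COUNT(e.id)=5
  7: ids {4, 9, 13} → COUNT(e.id)=3
  10: ids {1, 5, 6, 10, 12, 14} → COUNT(e.id)=6

Legal | 5 ; Finance | 3 ; Marketing | 6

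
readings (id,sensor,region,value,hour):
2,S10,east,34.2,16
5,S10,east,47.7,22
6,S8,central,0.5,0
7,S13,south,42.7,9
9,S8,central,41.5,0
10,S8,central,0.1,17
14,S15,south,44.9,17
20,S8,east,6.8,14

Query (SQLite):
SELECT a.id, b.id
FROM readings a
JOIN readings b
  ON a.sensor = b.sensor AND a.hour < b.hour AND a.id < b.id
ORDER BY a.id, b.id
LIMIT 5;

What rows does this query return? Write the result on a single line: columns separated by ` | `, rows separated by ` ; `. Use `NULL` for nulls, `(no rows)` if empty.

2 | 5 ; 6 | 10 ; 6 | 20 ; 9 | 10 ; 9 | 20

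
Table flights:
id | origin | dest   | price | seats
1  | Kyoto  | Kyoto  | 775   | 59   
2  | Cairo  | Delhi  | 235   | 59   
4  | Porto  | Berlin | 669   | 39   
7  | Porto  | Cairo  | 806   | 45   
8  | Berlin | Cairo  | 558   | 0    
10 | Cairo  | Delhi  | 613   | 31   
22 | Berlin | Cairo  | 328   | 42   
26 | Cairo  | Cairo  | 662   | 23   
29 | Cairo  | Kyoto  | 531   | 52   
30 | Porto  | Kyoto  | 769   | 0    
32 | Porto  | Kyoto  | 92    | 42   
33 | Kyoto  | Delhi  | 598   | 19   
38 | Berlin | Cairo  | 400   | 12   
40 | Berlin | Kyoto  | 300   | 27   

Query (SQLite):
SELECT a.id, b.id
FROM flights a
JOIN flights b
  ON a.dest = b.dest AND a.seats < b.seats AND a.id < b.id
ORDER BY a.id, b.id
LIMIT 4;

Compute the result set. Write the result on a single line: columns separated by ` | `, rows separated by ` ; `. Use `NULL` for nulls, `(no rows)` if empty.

8 | 22 ; 8 | 26 ; 8 | 38 ; 30 | 32

Pairs (a,b) with same dest, a.seats < b.seats, a.id < b.id.
dest groups: Berlin:{4} Cairo:{7,8,22,26,38} Delhi:{2,10,33} Kyoto:{1,29,30,32,40}
Ordered by (a.id, b.id); first 4.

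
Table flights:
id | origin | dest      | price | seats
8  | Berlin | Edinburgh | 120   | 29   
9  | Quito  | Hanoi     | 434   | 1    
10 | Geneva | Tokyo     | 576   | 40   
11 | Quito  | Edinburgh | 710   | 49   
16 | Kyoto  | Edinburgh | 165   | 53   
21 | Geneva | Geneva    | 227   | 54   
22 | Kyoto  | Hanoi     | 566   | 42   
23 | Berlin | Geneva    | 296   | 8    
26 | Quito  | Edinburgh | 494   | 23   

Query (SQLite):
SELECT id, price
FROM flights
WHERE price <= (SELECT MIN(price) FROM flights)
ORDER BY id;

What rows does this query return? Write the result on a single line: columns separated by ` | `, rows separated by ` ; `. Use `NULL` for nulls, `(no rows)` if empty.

8 | 120

Scalar subquery: MIN(price) over all flights rows = 120.
Keep rows where price <= that value.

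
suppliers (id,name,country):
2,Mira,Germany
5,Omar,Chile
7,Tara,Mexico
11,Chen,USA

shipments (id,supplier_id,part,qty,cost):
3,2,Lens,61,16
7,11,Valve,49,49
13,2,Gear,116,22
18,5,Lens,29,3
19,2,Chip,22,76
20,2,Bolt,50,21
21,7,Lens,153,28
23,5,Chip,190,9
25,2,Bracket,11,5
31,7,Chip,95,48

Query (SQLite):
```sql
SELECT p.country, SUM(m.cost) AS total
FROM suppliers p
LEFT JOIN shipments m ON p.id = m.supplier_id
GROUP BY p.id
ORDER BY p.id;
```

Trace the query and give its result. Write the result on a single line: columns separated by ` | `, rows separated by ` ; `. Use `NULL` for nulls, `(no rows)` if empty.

LEFT JOIN keeps every suppliers row; unmatched ones get NULL for shipments columns.
Group by suppliers.id and compute SUM(m.cost). SUM over an all-NULL group is NULL.
  2: ids {3, 13, 19, 20, 25} → SUM(m.cost)=140
  5: ids {18, 23} → SUM(m.cost)=12
  7: ids {21, 31} → SUM(m.cost)=76
  11: ids {7} → SUM(m.cost)=49

Germany | 140 ; Chile | 12 ; Mexico | 76 ; USA | 49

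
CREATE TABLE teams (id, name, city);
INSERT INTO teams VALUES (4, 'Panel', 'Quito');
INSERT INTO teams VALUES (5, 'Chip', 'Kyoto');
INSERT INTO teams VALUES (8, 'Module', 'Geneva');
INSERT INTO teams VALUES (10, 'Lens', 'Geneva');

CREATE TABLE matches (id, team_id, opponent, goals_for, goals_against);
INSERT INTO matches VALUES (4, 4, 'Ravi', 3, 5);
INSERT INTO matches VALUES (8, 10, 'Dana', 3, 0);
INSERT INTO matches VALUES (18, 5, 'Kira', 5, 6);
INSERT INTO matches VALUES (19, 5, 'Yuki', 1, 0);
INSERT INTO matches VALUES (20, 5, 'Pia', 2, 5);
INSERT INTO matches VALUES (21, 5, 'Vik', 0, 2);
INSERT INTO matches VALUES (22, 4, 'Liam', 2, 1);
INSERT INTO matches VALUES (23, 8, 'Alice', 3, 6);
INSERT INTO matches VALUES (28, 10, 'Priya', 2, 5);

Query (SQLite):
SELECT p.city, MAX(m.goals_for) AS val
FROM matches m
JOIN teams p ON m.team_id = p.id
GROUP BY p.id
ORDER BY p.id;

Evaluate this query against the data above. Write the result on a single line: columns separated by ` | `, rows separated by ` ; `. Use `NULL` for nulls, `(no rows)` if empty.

Join each matches row to its teams via team_id.
Group joined rows by teams.id; compute MAX(m.goals_for) per group.
  4: ids {4, 22} → MAX(m.goals_for)=3
  5: ids {18, 19, 20, 21} → MAX(m.goals_for)=5
  8: ids {23} → MAX(m.goals_for)=3
  10: ids {8, 28} → MAX(m.goals_for)=3

Quito | 3 ; Kyoto | 5 ; Geneva | 3 ; Geneva | 3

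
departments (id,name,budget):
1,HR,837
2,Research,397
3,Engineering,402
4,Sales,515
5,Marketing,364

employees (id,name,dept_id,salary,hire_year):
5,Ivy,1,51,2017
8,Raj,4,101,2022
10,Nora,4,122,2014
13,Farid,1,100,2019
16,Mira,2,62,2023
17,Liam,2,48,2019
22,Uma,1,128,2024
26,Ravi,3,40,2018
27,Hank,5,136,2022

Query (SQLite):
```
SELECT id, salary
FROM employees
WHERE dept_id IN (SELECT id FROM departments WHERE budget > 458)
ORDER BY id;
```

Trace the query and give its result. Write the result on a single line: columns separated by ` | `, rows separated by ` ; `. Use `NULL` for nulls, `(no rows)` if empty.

Inner query: departments.id where budget > 458.
Outer: keep employees rows whose dept_id is in that set.
Inner query → {1, 4}

5 | 51 ; 8 | 101 ; 10 | 122 ; 13 | 100 ; 22 | 128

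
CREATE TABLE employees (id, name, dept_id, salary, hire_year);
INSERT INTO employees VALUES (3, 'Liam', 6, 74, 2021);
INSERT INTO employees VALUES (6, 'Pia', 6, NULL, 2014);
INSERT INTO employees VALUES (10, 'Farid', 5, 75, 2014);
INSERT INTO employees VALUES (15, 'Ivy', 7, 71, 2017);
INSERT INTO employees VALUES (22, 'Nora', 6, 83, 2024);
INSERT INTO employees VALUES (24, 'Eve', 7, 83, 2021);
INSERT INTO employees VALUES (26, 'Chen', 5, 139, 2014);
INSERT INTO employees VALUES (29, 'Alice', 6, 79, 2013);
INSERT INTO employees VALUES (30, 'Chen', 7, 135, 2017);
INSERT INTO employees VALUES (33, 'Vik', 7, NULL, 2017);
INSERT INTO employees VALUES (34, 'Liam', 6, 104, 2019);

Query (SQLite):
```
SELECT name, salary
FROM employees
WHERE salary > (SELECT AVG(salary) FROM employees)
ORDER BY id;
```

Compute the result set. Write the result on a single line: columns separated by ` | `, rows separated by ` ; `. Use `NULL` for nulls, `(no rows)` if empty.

Chen | 139 ; Chen | 135 ; Liam | 104

Scalar subquery: AVG(salary) over all employees rows = 93.666667 (≈; comparison uses full precision).
Keep rows where salary > that value.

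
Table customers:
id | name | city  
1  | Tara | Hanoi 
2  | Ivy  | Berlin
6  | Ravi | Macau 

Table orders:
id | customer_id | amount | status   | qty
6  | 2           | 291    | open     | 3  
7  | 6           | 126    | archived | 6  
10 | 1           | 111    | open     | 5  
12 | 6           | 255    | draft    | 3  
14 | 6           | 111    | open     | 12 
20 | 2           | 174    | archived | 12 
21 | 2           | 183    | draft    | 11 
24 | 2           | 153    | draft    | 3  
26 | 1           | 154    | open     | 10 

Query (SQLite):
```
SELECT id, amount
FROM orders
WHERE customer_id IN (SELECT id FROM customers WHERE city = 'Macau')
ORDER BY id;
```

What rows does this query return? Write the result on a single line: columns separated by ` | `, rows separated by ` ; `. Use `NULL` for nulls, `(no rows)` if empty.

7 | 126 ; 12 | 255 ; 14 | 111

Inner query: customers.id where city = 'Macau'.
Outer: keep orders rows whose customer_id is in that set.
Inner query → {6}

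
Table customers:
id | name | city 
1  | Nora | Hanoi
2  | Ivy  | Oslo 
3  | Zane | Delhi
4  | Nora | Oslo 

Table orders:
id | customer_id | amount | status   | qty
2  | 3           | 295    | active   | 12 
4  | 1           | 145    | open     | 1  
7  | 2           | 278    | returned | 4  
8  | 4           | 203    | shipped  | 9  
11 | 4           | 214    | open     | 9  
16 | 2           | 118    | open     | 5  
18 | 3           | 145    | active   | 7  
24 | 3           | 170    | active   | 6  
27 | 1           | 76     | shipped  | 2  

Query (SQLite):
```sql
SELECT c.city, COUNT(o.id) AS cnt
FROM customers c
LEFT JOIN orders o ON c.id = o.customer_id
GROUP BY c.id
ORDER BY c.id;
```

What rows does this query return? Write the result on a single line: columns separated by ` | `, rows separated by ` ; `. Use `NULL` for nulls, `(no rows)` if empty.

Hanoi | 2 ; Oslo | 2 ; Delhi | 3 ; Oslo | 2

LEFT JOIN keeps every customers row; unmatched ones get NULL for orders columns.
Group by customers.id and compute COUNT(o.id). COUNT(col) of an all-NULL group is 0.
  1: ids {4, 27} → COUNT(o.id)=2
  2: ids {7, 16} → COUNT(o.id)=2
  3: ids {2, 18, 24} → COUNT(o.id)=3
  4: ids {8, 11} → COUNT(o.id)=2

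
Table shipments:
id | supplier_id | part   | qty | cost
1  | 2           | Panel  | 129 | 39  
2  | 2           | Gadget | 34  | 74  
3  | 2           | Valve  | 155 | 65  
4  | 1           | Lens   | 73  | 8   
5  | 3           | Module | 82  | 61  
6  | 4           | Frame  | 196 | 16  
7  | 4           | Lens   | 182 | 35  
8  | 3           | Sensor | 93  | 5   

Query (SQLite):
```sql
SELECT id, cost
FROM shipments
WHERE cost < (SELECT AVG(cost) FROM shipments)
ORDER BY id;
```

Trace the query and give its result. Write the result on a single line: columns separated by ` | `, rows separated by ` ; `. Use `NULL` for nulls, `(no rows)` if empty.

4 | 8 ; 6 | 16 ; 7 | 35 ; 8 | 5

Scalar subquery: AVG(cost) over all shipments rows = 37.875.
Keep rows where cost < that value.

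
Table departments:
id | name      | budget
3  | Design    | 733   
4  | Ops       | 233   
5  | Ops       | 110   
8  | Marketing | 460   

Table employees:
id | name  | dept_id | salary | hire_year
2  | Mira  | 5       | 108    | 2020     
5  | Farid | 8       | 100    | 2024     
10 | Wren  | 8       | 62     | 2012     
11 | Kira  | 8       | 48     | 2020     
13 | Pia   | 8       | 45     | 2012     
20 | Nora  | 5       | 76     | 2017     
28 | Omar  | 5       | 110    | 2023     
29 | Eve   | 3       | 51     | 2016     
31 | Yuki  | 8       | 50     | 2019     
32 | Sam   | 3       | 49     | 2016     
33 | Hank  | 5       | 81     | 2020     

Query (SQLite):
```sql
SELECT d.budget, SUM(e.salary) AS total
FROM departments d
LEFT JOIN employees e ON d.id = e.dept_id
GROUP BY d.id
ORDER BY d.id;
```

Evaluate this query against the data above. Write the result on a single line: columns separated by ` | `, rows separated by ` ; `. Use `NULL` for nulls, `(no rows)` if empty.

LEFT JOIN keeps every departments row; unmatched ones get NULL for employees columns.
Group by departments.id and compute SUM(e.salary). SUM over an all-NULL group is NULL.
  3: ids {29, 32} → SUM(e.salary)=100
  4: ids {—} → SUM(e.salary)=NULL
  5: ids {2, 20, 28, 33} → SUM(e.salary)=375
  8: ids {5, 10, 11, 13, 31} → SUM(e.salary)=305

733 | 100 ; 233 | NULL ; 110 | 375 ; 460 | 305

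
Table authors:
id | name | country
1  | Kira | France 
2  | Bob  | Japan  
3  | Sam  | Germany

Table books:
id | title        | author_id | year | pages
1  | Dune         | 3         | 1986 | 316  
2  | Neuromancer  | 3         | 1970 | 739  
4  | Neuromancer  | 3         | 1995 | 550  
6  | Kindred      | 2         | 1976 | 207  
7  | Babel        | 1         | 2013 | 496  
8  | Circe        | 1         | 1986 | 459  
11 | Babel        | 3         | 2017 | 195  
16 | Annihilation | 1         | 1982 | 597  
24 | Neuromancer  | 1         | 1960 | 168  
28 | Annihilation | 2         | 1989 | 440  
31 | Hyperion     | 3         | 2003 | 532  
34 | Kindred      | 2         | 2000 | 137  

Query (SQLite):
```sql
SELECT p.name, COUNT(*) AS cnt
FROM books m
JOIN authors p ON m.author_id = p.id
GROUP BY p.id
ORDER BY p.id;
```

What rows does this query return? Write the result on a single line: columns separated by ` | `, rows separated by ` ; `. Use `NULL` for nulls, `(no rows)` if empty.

Join each books row to its authors via author_id.
Group joined rows by authors.id; compute COUNT(*) per group.
  1: ids {7, 8, 16, 24} → COUNT(*)=4
  2: ids {6, 28, 34} → COUNT(*)=3
  3: ids {1, 2, 4, 11, 31} → COUNT(*)=5

Kira | 4 ; Bob | 3 ; Sam | 5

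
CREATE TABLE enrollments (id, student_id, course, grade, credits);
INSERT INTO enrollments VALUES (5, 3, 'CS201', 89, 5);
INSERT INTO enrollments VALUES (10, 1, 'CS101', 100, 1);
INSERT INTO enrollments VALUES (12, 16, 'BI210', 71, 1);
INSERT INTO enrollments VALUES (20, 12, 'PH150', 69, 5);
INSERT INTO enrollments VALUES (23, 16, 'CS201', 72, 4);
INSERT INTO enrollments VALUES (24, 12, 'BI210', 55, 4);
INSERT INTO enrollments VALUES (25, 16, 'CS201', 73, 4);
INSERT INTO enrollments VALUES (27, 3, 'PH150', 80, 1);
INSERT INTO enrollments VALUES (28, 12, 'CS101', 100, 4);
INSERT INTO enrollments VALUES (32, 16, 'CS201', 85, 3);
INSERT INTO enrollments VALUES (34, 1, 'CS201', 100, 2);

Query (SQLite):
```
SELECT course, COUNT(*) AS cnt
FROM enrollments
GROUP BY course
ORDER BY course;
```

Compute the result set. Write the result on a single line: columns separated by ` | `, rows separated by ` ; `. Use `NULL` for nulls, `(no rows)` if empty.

BI210 | 2 ; CS101 | 2 ; CS201 | 5 ; PH150 | 2

Partition enrollments by course; compute COUNT(*) within each group.
  BI210: ids {12, 24} → COUNT(*)=2
  CS101: ids {10, 28} → COUNT(*)=2
  CS201: ids {5, 23, 25, 32, 34} → COUNT(*)=5
  PH150: ids {20, 27} → COUNT(*)=2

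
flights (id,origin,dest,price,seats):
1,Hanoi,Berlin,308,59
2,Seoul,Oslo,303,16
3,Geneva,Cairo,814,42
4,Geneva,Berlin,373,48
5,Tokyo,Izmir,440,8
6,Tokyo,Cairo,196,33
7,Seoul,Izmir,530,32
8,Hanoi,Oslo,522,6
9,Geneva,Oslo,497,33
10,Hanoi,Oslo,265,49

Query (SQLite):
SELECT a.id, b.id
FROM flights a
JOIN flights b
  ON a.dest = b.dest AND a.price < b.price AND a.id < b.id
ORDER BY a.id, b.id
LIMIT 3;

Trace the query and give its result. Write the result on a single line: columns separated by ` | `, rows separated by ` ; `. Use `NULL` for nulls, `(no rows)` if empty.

Pairs (a,b) with same dest, a.price < b.price, a.id < b.id.
dest groups: Berlin:{1,4} Cairo:{3,6} Izmir:{5,7} Oslo:{2,8,9,10}
Ordered by (a.id, b.id); first 3.

1 | 4 ; 2 | 8 ; 2 | 9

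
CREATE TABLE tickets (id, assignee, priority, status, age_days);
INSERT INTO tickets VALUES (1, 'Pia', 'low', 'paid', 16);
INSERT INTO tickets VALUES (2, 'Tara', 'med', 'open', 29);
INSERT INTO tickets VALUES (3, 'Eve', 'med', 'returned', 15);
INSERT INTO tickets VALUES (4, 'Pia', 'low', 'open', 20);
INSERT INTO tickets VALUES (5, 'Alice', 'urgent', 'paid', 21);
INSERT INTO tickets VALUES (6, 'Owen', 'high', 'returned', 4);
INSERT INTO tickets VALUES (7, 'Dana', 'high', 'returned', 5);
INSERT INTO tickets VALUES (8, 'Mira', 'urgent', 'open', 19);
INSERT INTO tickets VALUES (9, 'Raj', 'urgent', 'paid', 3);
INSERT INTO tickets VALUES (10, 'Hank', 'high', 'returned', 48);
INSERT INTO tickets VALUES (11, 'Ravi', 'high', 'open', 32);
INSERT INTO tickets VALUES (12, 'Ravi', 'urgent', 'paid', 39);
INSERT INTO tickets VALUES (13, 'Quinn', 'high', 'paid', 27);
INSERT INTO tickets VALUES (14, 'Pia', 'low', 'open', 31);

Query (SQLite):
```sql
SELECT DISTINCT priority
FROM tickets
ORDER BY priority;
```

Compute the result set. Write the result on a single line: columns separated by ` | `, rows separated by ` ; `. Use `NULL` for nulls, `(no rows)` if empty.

high ; low ; med ; urgent

Collect distinct priority values from tickets.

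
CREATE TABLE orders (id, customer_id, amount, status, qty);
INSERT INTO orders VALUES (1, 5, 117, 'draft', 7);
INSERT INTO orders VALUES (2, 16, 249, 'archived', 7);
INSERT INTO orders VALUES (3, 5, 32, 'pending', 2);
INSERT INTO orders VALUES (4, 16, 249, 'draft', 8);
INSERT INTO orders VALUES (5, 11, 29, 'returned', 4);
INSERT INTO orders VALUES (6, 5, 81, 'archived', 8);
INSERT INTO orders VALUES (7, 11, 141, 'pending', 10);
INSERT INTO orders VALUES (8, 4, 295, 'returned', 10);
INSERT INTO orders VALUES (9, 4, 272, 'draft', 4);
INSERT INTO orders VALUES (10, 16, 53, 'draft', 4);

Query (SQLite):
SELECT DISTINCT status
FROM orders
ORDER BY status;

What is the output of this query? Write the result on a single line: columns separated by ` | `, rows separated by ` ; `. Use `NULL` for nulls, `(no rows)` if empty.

Collect distinct status values from orders.

archived ; draft ; pending ; returned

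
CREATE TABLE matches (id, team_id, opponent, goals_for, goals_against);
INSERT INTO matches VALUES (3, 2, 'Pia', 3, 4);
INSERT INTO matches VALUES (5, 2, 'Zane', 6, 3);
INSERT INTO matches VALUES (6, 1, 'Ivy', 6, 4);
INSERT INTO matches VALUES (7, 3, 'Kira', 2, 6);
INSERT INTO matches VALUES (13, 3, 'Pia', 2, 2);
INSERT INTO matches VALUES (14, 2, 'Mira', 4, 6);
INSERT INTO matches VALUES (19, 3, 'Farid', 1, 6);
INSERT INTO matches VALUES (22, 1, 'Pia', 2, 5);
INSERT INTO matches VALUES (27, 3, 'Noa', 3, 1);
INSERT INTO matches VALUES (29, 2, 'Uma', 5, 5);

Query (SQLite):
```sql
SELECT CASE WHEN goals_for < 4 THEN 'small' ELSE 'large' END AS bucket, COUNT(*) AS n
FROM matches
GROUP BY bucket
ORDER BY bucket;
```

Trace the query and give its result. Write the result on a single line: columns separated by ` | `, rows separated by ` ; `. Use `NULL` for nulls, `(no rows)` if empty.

large | 4 ; small | 6

Bucket rows by goals_for < 4 → 'small' else 'large'; count each bucket.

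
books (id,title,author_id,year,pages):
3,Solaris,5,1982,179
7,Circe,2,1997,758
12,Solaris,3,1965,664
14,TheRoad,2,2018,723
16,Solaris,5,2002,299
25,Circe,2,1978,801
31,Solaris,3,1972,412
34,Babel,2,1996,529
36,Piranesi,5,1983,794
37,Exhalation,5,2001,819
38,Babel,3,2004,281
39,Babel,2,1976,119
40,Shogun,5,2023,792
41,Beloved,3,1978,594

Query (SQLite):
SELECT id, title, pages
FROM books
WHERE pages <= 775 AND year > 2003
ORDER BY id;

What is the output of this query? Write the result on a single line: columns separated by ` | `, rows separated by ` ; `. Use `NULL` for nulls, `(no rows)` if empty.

pages <= 775: ids {3, 7, 12, 14, 16, 31, 34, 38, 39, 41}
year > 2003: ids {14, 38, 40}
Combine with AND.

14 | TheRoad | 723 ; 38 | Babel | 281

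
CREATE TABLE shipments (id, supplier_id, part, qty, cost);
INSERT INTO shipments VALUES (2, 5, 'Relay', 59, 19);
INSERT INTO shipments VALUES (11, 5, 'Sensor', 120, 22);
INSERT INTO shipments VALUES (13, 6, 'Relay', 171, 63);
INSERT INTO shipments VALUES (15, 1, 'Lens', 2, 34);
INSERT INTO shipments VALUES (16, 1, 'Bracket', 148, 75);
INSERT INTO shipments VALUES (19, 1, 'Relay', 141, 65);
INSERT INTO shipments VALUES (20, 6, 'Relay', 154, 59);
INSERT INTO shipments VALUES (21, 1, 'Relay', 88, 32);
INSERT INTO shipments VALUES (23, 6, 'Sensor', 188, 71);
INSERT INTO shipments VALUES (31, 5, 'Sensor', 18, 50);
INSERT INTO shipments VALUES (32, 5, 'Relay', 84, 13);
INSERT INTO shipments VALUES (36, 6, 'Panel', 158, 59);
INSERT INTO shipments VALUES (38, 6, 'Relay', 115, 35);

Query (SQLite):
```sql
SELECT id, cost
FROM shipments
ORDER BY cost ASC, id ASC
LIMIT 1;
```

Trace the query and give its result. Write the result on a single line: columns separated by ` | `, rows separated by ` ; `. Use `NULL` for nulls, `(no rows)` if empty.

32 | 13

Sort by cost asc, tiebreak id asc: (13, id=32), (19, id=2), (22, id=11), (32, id=21) …. Take first 1.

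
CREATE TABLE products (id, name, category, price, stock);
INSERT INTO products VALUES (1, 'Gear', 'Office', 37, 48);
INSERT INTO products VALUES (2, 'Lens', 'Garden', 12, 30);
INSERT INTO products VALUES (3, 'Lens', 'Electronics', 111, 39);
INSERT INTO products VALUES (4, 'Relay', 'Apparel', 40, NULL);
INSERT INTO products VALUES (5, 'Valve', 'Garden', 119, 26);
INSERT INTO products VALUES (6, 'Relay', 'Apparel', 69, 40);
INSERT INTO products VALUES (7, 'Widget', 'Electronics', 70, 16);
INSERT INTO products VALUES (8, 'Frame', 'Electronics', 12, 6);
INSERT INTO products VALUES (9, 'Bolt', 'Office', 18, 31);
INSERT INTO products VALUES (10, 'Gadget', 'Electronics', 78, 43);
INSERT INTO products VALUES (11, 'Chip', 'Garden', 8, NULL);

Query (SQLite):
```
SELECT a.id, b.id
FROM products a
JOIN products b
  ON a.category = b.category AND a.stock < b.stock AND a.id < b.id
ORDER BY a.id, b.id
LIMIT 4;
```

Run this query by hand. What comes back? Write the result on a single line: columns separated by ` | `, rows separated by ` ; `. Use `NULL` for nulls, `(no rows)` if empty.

3 | 10 ; 7 | 10 ; 8 | 10

Pairs (a,b) with same category, a.stock < b.stock, a.id < b.id.
category groups: Apparel:{4,6} Electronics:{3,7,8,10} Garden:{2,5,11} Office:{1,9}
Ordered by (a.id, b.id); first 4.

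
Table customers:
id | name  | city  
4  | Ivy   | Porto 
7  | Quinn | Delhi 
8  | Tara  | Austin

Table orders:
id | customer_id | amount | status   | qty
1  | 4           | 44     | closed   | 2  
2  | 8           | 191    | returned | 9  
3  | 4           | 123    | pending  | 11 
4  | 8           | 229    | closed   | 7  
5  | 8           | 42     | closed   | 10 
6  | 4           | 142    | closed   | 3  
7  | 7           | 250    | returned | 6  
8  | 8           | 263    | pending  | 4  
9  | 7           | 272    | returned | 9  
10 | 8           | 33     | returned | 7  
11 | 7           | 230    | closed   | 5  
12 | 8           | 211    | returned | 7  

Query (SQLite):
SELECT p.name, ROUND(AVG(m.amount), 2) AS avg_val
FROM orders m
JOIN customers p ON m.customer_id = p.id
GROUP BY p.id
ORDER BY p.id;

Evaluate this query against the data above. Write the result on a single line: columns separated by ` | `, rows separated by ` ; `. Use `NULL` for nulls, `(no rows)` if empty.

Join each orders row to its customers via customer_id.
Group joined rows by customers.id; compute ROUND(AVG(m.amount), 2) per group.
  4: ids {1, 3, 6} → ROUND(AVG(m.amount), 2)=103
  7: ids {7, 9, 11} → ROUND(AVG(m.amount), 2)=250.67
  8: ids {2, 4, 5, 8, 10, 12} → ROUND(AVG(m.amount), 2)=161.5

Ivy | 103 ; Quinn | 250.67 ; Tara | 161.5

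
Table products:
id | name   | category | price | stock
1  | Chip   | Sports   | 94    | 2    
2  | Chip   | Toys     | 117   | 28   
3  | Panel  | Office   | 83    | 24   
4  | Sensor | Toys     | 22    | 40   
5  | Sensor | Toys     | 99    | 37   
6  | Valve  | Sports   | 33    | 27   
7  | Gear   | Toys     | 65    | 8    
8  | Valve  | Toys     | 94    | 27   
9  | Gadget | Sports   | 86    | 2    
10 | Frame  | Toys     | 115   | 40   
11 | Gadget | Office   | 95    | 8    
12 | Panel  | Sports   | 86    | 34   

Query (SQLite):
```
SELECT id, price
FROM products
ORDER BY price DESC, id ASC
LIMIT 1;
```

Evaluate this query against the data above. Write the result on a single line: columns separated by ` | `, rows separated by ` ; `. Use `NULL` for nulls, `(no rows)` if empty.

Sort by price desc, tiebreak id asc: (117, id=2), (115, id=10), (99, id=5), (95, id=11) …. Take first 1.

2 | 117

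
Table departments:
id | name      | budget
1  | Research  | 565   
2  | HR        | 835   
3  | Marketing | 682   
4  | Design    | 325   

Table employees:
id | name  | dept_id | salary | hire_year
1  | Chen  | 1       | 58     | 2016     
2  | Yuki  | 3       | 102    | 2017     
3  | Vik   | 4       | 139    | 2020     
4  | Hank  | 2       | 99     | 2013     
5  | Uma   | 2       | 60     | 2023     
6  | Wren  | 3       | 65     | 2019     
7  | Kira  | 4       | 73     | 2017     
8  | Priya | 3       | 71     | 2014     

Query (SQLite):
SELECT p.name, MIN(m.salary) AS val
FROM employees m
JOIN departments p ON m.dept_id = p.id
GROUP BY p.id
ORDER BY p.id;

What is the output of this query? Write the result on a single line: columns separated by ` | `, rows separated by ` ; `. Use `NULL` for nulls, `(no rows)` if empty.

Research | 58 ; HR | 60 ; Marketing | 65 ; Design | 73

Join each employees row to its departments via dept_id.
Group joined rows by departments.id; compute MIN(m.salary) per group.
  1: ids {1} → MIN(m.salary)=58
  2: ids {4, 5} → MIN(m.salary)=60
  3: ids {2, 6, 8} → MIN(m.salary)=65
  4: ids {3, 7} → MIN(m.salary)=73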